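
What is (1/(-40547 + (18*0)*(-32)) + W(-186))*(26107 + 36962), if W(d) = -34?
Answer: -86946860331/40547 ≈ -2.1443e+6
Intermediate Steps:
(1/(-40547 + (18*0)*(-32)) + W(-186))*(26107 + 36962) = (1/(-40547 + (18*0)*(-32)) - 34)*(26107 + 36962) = (1/(-40547 + 0*(-32)) - 34)*63069 = (1/(-40547 + 0) - 34)*63069 = (1/(-40547) - 34)*63069 = (-1/40547 - 34)*63069 = -1378599/40547*63069 = -86946860331/40547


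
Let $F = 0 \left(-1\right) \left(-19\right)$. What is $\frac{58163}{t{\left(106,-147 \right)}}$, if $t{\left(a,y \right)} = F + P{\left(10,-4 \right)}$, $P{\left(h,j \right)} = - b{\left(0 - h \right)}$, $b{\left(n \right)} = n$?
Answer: $\frac{58163}{10} \approx 5816.3$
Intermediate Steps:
$P{\left(h,j \right)} = h$ ($P{\left(h,j \right)} = - (0 - h) = - \left(-1\right) h = h$)
$F = 0$ ($F = 0 \left(-19\right) = 0$)
$t{\left(a,y \right)} = 10$ ($t{\left(a,y \right)} = 0 + 10 = 10$)
$\frac{58163}{t{\left(106,-147 \right)}} = \frac{58163}{10}$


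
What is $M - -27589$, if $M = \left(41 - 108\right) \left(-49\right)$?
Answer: $30872$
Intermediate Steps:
$M = 3283$ ($M = \left(-67\right) \left(-49\right) = 3283$)
$M - -27589 = 3283 - -27589 = 3283 + 27589 = 30872$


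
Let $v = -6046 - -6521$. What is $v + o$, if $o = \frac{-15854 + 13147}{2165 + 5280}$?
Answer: $\frac{3533668}{7445} \approx 474.64$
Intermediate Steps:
$v = 475$ ($v = -6046 + 6521 = 475$)
$o = - \frac{2707}{7445} \approx -0.3636$
$v + o = 475 - \frac{2707}{7445} = \frac{3533668}{7445}$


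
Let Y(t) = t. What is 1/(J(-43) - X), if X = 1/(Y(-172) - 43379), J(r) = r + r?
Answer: -43551/3745385 ≈ -0.011628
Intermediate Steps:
J(r) = 2*r
X = -1/43551 (X = 1/(-172 - 43379) = 1/(-43551) = -1/43551 ≈ -2.2962e-5)
1/(J(-43) - X) = 1/(2*(-43) - 1*(-1/43551)) = 1/(-86 + 1/43551) = 1/(-3745385/43551) = -43551/3745385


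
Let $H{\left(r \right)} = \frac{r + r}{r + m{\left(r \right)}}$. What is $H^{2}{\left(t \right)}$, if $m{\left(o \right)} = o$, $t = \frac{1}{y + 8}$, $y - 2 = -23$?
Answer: $1$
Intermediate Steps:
$y = -21$ ($y = 2 - 23 = -21$)
$t = - \frac{1}{13}$ ($t = \frac{1}{-21 + 8} = \frac{1}{-13} = - \frac{1}{13} \approx -0.076923$)
$H{\left(r \right)} = 1$ ($H{\left(r \right)} = \frac{r + r}{r + r} = \frac{2 r}{2 r} = 2 r \frac{1}{2 r} = 1$)
$H^{2}{\left(t \right)} = 1^{2} = 1$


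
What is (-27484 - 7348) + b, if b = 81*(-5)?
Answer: -35237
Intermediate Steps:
b = -405
(-27484 - 7348) + b = (-27484 - 7348) - 405 = -34832 - 405 = -35237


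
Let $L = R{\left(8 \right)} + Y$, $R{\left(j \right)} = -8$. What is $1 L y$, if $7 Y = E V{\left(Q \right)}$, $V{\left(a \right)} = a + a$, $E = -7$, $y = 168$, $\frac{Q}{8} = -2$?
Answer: $4032$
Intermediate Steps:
$Q = -16$ ($Q = 8 \left(-2\right) = -16$)
$V{\left(a \right)} = 2 a$
$Y = 32$ ($Y = \frac{\left(-7\right) 2 \left(-16\right)}{7} = \frac{\left(-7\right) \left(-32\right)}{7} = \frac{1}{7} \cdot 224 = 32$)
$L = 24$ ($L = -8 + 32 = 24$)
$1 L y = 1 \cdot 24 \cdot 168 = 24 \cdot 168 = 4032$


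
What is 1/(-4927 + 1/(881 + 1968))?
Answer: -2849/14037022 ≈ -0.00020296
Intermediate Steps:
1/(-4927 + 1/(881 + 1968)) = 1/(-4927 + 1/2849) = 1/(-14037022/2849) = -2849/14037022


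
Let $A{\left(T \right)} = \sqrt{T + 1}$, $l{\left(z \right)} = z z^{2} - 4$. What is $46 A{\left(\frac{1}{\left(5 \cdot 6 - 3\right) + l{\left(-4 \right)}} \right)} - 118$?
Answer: $-118 + \frac{92 \sqrt{410}}{41} \approx -72.564$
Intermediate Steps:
$l{\left(z \right)} = -4 + z^{3}$ ($l{\left(z \right)} = z^{3} - 4 = -4 + z^{3}$)
$A{\left(T \right)} = \sqrt{1 + T}$
$46 A{\left(\frac{1}{\left(5 \cdot 6 - 3\right) + l{\left(-4 \right)}} \right)} - 118 = 46 \sqrt{1 + \frac{1}{\left(5 \cdot 6 - 3\right) + \left(-4 + \left(-4\right)^{3}\right)}} - 118 = 46 \sqrt{1 + \frac{1}{\left(30 - 3\right) - 68}} - 118 = 46 \sqrt{1 + \frac{1}{27 - 68}} - 118 = 46 \sqrt{1 + \frac{1}{-41}} - 118 = 46 \sqrt{1 - \frac{1}{41}} - 118 = 46 \sqrt{\frac{40}{41}} - 118 = 46 \frac{2 \sqrt{410}}{41} - 118 = \frac{92 \sqrt{410}}{41} - 118 = -118 + \frac{92 \sqrt{410}}{41}$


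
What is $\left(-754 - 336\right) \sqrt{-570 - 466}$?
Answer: $- 2180 i \sqrt{259} \approx - 35084.0 i$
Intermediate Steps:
$\left(-754 - 336\right) \sqrt{-570 - 466} = - 1090 \sqrt{-1036} = - 1090 \cdot 2 i \sqrt{259} = - 2180 i \sqrt{259}$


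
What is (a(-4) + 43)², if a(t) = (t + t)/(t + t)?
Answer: 1936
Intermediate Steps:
a(t) = 1 (a(t) = (2*t)/((2*t)) = (2*t)*(1/(2*t)) = 1)
(a(-4) + 43)² = (1 + 43)² = 44² = 1936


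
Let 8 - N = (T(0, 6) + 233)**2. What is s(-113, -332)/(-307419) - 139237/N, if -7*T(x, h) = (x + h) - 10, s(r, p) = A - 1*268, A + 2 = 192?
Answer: 699203115607/273893216009 ≈ 2.5528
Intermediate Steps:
A = 190 (A = -2 + 192 = 190)
s(r, p) = -78 (s(r, p) = 190 - 1*268 = 190 - 268 = -78)
T(x, h) = 10/7 - h/7 - x/7 (T(x, h) = -((x + h) - 10)/7 = -((h + x) - 10)/7 = -(-10 + h + x)/7 = 10/7 - h/7 - x/7)
N = -2672833/49 (N = 8 - ((10/7 - 1/7*6 - 1/7*0) + 233)**2 = 8 - ((10/7 - 6/7 + 0) + 233)**2 = 8 - (4/7 + 233)**2 = 8 - (1635/7)**2 = 8 - 1*2673225/49 = 8 - 2673225/49 = -2672833/49 ≈ -54548.)
s(-113, -332)/(-307419) - 139237/N = -78/(-307419) - 139237/(-2672833/49) = -78*(-1/307419) - 139237*(-49/2672833) = 26/102473 + 6822613/2672833 = 699203115607/273893216009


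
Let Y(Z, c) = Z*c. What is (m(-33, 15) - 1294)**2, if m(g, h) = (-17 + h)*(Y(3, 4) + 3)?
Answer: 1752976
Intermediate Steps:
m(g, h) = -255 + 15*h (m(g, h) = (-17 + h)*(3*4 + 3) = (-17 + h)*(12 + 3) = (-17 + h)*15 = -255 + 15*h)
(m(-33, 15) - 1294)**2 = ((-255 + 15*15) - 1294)**2 = ((-255 + 225) - 1294)**2 = (-30 - 1294)**2 = (-1324)**2 = 1752976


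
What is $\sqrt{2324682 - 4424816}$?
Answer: $i \sqrt{2100134} \approx 1449.2 i$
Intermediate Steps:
$\sqrt{2324682 - 4424816} = \sqrt{-2100134} = i \sqrt{2100134}$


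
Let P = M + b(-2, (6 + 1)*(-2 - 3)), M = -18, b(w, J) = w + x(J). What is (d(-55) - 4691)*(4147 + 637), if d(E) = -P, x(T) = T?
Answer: -22178624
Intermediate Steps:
b(w, J) = J + w (b(w, J) = w + J = J + w)
P = -55 (P = -18 + ((6 + 1)*(-2 - 3) - 2) = -18 + (7*(-5) - 2) = -18 + (-35 - 2) = -18 - 37 = -55)
d(E) = 55 (d(E) = -1*(-55) = 55)
(d(-55) - 4691)*(4147 + 637) = (55 - 4691)*(4147 + 637) = -4636*4784 = -22178624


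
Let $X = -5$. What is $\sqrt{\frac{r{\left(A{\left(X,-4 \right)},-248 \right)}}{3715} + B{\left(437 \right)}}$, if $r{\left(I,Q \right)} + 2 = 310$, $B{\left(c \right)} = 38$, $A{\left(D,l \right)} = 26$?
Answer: $\frac{\sqrt{525590770}}{3715} \approx 6.1711$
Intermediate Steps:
$r{\left(I,Q \right)} = 308$ ($r{\left(I,Q \right)} = -2 + 310 = 308$)
$\sqrt{\frac{r{\left(A{\left(X,-4 \right)},-248 \right)}}{3715} + B{\left(437 \right)}} = \sqrt{\frac{308}{3715} + 38} = \sqrt{\frac{141478}{3715}} = \frac{\sqrt{525590770}}{3715}$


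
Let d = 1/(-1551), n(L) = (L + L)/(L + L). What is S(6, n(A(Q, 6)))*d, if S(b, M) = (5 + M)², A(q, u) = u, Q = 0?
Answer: -12/517 ≈ -0.023211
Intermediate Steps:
n(L) = 1 (n(L) = (2*L)/((2*L)) = (2*L)*(1/(2*L)) = 1)
d = -1/1551 ≈ -0.00064475
S(6, n(A(Q, 6)))*d = (5 + 1)²*(-1/1551) = 6²*(-1/1551) = 36*(-1/1551) = -12/517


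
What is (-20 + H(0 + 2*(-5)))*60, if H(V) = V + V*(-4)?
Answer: 600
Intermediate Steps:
H(V) = -3*V (H(V) = V - 4*V = -3*V)
(-20 + H(0 + 2*(-5)))*60 = (-20 - 3*(0 + 2*(-5)))*60 = (-20 - 3*(0 - 10))*60 = (-20 - 3*(-10))*60 = (-20 + 30)*60 = 10*60 = 600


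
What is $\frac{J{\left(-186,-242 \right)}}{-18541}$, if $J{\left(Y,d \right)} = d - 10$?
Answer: $\frac{252}{18541} \approx 0.013591$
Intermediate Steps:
$J{\left(Y,d \right)} = -10 + d$
$\frac{J{\left(-186,-242 \right)}}{-18541} = \frac{-10 - 242}{-18541} = \left(-252\right) \left(- \frac{1}{18541}\right) = \frac{252}{18541}$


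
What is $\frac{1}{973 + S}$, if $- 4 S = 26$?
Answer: $\frac{2}{1933} \approx 0.0010347$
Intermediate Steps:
$S = - \frac{13}{2}$ ($S = \left(- \frac{1}{4}\right) 26 = - \frac{13}{2} \approx -6.5$)
$\frac{1}{973 + S} = \frac{1}{973 - \frac{13}{2}} = \frac{1}{\frac{1933}{2}} = \frac{2}{1933}$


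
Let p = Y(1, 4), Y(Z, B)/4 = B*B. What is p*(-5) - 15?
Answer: -335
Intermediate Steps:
Y(Z, B) = 4*B² (Y(Z, B) = 4*(B*B) = 4*B²)
p = 64 (p = 4*4² = 4*16 = 64)
p*(-5) - 15 = 64*(-5) - 15 = -320 - 15 = -335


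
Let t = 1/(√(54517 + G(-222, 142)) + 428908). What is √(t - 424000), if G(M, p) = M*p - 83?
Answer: √(-14349023126591038283190276968 - 183962049554*√22910)/183962049554 ≈ 651.15*I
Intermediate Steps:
G(M, p) = -83 + M*p
t = 1/(428908 + √22910) (t = 1/(√(54517 + (-83 - 222*142)) + 428908) = 1/(√(54517 + (-83 - 31524)) + 428908) = 1/(√(54517 - 31607) + 428908) = 1/(√22910 + 428908) = 1/(428908 + √22910) ≈ 2.3307e-6)
√(t - 424000) = √((214454/91981024777 - √22910/183962049554) - 424000) = √(-38999954505233546/91981024777 - √22910/183962049554)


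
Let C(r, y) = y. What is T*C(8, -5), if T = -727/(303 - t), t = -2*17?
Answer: 3635/337 ≈ 10.786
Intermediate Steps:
t = -34
T = -727/337 (T = -727/(303 - 1*(-34)) = -727/(303 + 34) = -727/337 ≈ -2.1573)
T*C(8, -5) = -727/337*(-5) = 3635/337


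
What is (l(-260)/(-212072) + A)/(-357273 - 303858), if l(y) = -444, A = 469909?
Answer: -24913635473/35051843358 ≈ -0.71076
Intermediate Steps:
(l(-260)/(-212072) + A)/(-357273 - 303858) = (-444/(-212072) + 469909)/(-357273 - 303858) = (-444*(-1/212072) + 469909)/(-661131) = (111/53018 + 469909)*(-1/661131) = (24913635473/53018)*(-1/661131) = -24913635473/35051843358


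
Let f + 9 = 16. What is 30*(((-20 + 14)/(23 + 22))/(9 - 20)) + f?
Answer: 81/11 ≈ 7.3636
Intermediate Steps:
f = 7 (f = -9 + 16 = 7)
30*(((-20 + 14)/(23 + 22))/(9 - 20)) + f = 30*(((-20 + 14)/(23 + 22))/(9 - 20)) + 7 = 30*(-6/45/(-11)) + 7 = 30*(-6*1/45*(-1/11)) + 7 = 30*(-2/15*(-1/11)) + 7 = 30*(2/165) + 7 = 4/11 + 7 = 81/11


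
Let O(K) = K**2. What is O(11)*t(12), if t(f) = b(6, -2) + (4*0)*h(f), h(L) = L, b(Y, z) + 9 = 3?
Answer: -726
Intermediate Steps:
b(Y, z) = -6 (b(Y, z) = -9 + 3 = -6)
t(f) = -6 (t(f) = -6 + (4*0)*f = -6 + 0*f = -6 + 0 = -6)
O(11)*t(12) = 11**2*(-6) = 121*(-6) = -726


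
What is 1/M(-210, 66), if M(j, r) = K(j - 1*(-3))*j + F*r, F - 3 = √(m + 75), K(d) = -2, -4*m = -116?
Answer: -103/11850 + 11*√26/5925 ≈ 0.00077455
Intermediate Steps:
m = 29 (m = -¼*(-116) = 29)
F = 3 + 2*√26 (F = 3 + √(29 + 75) = 3 + √104 = 3 + 2*√26 ≈ 13.198)
M(j, r) = -2*j + r*(3 + 2*√26) (M(j, r) = -2*j + (3 + 2*√26)*r = -2*j + r*(3 + 2*√26))
1/M(-210, 66) = 1/(-2*(-210) + 66*(3 + 2*√26)) = 1/(420 + (198 + 132*√26)) = 1/(618 + 132*√26)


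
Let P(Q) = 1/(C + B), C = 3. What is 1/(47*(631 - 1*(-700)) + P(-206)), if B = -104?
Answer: 101/6318256 ≈ 1.5985e-5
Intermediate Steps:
P(Q) = -1/101 (P(Q) = 1/(3 - 104) = 1/(-101) = -1/101)
1/(47*(631 - 1*(-700)) + P(-206)) = 1/(47*(631 - 1*(-700)) - 1/101) = 1/(47*(631 + 700) - 1/101) = 1/(47*1331 - 1/101) = 1/(62557 - 1/101) = 1/(6318256/101) = 101/6318256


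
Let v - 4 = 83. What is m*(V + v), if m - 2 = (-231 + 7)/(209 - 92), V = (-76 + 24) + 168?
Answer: 2030/117 ≈ 17.350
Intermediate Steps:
v = 87 (v = 4 + 83 = 87)
V = 116 (V = -52 + 168 = 116)
m = 10/117 (m = 2 + (-231 + 7)/(209 - 92) = 2 - 224/117 = 10/117 ≈ 0.085470)
m*(V + v) = 10*(116 + 87)/117 = (10/117)*203 = 2030/117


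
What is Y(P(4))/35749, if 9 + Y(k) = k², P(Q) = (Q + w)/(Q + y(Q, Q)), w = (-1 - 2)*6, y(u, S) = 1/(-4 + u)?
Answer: -9/35749 ≈ -0.00025176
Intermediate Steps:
w = -18 (w = -3*6 = -18)
P(Q) = (-18 + Q)/(Q + 1/(-4 + Q)) (P(Q) = (Q - 18)/(Q + 1/(-4 + Q)) = (-18 + Q)/(Q + 1/(-4 + Q)))
Y(k) = -9 + k²
Y(P(4))/35749 = (-9 + ((-18 + 4)*(-4 + 4)/(1 + 4*(-4 + 4)))²)/35749 = (-9 + (-14*0/(1 + 4*0))²)*(1/35749) = (-9 + (-14*0/(1 + 0))²)*(1/35749) = (-9 + (-14*0/1)²)*(1/35749) = (-9 + (1*(-14)*0)²)*(1/35749) = (-9 + 0²)*(1/35749) = (-9 + 0)*(1/35749) = -9*1/35749 = -9/35749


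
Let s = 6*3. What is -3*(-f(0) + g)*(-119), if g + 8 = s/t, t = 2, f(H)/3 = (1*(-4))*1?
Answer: 4641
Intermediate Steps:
f(H) = -12 (f(H) = 3*((1*(-4))*1) = 3*(-4*1) = 3*(-4) = -12)
s = 18
g = 1 (g = -8 + 18/2 = -8 + 18*(½) = -8 + 9 = 1)
-3*(-f(0) + g)*(-119) = -3*(-1*(-12) + 1)*(-119) = -3*(12 + 1)*(-119) = -3*13*(-119) = -39*(-119) = 4641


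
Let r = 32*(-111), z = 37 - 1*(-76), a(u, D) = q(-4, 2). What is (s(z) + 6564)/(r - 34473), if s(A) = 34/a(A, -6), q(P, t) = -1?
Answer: -1306/7605 ≈ -0.17173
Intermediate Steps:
a(u, D) = -1
z = 113 (z = 37 + 76 = 113)
r = -3552
s(A) = -34 (s(A) = 34/(-1) = 34*(-1) = -34)
(s(z) + 6564)/(r - 34473) = (-34 + 6564)/(-3552 - 34473) = 6530/(-38025) = 6530*(-1/38025) = -1306/7605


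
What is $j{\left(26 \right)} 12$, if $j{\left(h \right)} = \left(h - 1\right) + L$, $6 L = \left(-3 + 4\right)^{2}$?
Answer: $302$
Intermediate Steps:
$L = \frac{1}{6}$ ($L = \frac{\left(-3 + 4\right)^{2}}{6} = \frac{1^{2}}{6} = \frac{1}{6} \cdot 1 = \frac{1}{6} \approx 0.16667$)
$j{\left(h \right)} = - \frac{5}{6} + h$ ($j{\left(h \right)} = \left(h - 1\right) + \frac{1}{6} = \left(-1 + h\right) + \frac{1}{6} = - \frac{5}{6} + h$)
$j{\left(26 \right)} 12 = \left(- \frac{5}{6} + 26\right) 12 = \frac{151}{6} \cdot 12 = 302$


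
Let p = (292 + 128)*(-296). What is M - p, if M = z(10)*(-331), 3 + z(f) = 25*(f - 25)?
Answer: 249438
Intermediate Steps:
z(f) = -628 + 25*f (z(f) = -3 + 25*(f - 25) = -3 + 25*(-25 + f) = -3 + (-625 + 25*f) = -628 + 25*f)
p = -124320 (p = 420*(-296) = -124320)
M = 125118 (M = (-628 + 25*10)*(-331) = (-628 + 250)*(-331) = -378*(-331) = 125118)
M - p = 125118 - 1*(-124320) = 125118 + 124320 = 249438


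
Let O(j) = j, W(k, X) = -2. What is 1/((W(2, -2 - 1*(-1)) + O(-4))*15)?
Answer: -1/90 ≈ -0.011111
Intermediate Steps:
1/((W(2, -2 - 1*(-1)) + O(-4))*15) = 1/((-2 - 4)*15) = 1/(-6*15) = 1/(-90) = -1/90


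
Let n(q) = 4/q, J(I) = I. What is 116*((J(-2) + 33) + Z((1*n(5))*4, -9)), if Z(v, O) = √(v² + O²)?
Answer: 3596 + 116*√2281/5 ≈ 4704.0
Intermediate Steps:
Z(v, O) = √(O² + v²)
116*((J(-2) + 33) + Z((1*n(5))*4, -9)) = 116*((-2 + 33) + √((-9)² + ((1*(4/5))*4)²)) = 116*(31 + √(81 + ((1*(4*(⅕)))*4)²)) = 116*(31 + √(81 + ((1*(⅘))*4)²)) = 116*(31 + √(81 + ((⅘)*4)²)) = 116*(31 + √(81 + (16/5)²)) = 116*(31 + √(81 + 256/25)) = 116*(31 + √(2281/25)) = 116*(31 + √2281/5) = 3596 + 116*√2281/5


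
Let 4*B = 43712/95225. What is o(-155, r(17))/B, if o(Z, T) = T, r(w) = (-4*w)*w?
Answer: -27520025/2732 ≈ -10073.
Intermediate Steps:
r(w) = -4*w²
B = 10928/95225 (B = (43712/95225)/4 = (43712*(1/95225))/4 = (¼)*(43712/95225) = 10928/95225 ≈ 0.11476)
o(-155, r(17))/B = (-4*17²)/(10928/95225) = -4*289*(95225/10928) = -1156*95225/10928 = -27520025/2732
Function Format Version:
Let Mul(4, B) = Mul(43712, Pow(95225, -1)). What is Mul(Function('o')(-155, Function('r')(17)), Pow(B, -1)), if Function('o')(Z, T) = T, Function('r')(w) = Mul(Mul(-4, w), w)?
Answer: Rational(-27520025, 2732) ≈ -10073.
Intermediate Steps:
Function('r')(w) = Mul(-4, Pow(w, 2))
B = Rational(10928, 95225) (B = Mul(Rational(1, 4), Mul(43712, Pow(95225, -1))) = Mul(Rational(1, 4), Mul(43712, Rational(1, 95225))) = Mul(Rational(1, 4), Rational(43712, 95225)) = Rational(10928, 95225) ≈ 0.11476)
Mul(Function('o')(-155, Function('r')(17)), Pow(B, -1)) = Mul(Mul(-4, Pow(17, 2)), Pow(Rational(10928, 95225), -1)) = Mul(Mul(-4, 289), Rational(95225, 10928)) = Mul(-1156, Rational(95225, 10928)) = Rational(-27520025, 2732)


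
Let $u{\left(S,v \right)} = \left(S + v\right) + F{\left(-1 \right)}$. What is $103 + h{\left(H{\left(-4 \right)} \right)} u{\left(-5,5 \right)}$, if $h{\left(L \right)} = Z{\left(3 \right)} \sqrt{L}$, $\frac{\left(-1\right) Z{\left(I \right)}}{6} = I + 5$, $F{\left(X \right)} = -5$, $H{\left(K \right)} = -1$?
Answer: $103 + 240 i \approx 103.0 + 240.0 i$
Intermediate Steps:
$Z{\left(I \right)} = -30 - 6 I$ ($Z{\left(I \right)} = - 6 \left(I + 5\right) = - 6 \left(5 + I\right) = -30 - 6 I$)
$u{\left(S,v \right)} = -5 + S + v$ ($u{\left(S,v \right)} = \left(S + v\right) - 5 = -5 + S + v$)
$h{\left(L \right)} = - 48 \sqrt{L}$ ($h{\left(L \right)} = \left(-30 - 18\right) \sqrt{L} = - 48 \sqrt{L}$)
$103 + h{\left(H{\left(-4 \right)} \right)} u{\left(-5,5 \right)} = 103 + - 48 \sqrt{-1} \left(-5 - 5 + 5\right) = 103 + - 48 i \left(-5\right) = 103 + 240 i$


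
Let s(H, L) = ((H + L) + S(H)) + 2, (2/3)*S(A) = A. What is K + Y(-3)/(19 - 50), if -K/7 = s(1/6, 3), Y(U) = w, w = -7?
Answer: -14021/372 ≈ -37.691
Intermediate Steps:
S(A) = 3*A/2
s(H, L) = 2 + L + 5*H/2 (s(H, L) = ((H + L) + 3*H/2) + 2 = (L + 5*H/2) + 2 = 2 + L + 5*H/2)
Y(U) = -7
K = -455/12 (K = -7*(2 + 3 + (5/2)/6) = -7*(2 + 3 + (5/2)*(⅙)) = -7*(2 + 3 + 5/12) = -7*65/12 = -455/12 ≈ -37.917)
K + Y(-3)/(19 - 50) = -455/12 - 7/(19 - 50) = -455/12 - 7/(-31) = -455/12 - 1/31*(-7) = -455/12 + 7/31 = -14021/372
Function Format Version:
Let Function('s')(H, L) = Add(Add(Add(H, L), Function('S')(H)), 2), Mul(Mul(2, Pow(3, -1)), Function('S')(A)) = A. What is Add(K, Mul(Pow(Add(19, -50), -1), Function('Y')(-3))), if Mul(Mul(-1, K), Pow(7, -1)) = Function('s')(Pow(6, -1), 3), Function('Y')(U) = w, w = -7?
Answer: Rational(-14021, 372) ≈ -37.691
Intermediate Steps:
Function('S')(A) = Mul(Rational(3, 2), A)
Function('s')(H, L) = Add(2, L, Mul(Rational(5, 2), H)) (Function('s')(H, L) = Add(Add(Add(H, L), Mul(Rational(3, 2), H)), 2) = Add(Add(L, Mul(Rational(5, 2), H)), 2) = Add(2, L, Mul(Rational(5, 2), H)))
Function('Y')(U) = -7
K = Rational(-455, 12) (K = Mul(-7, Add(2, 3, Mul(Rational(5, 2), Pow(6, -1)))) = Mul(-7, Add(2, 3, Mul(Rational(5, 2), Rational(1, 6)))) = Mul(-7, Add(2, 3, Rational(5, 12))) = Mul(-7, Rational(65, 12)) = Rational(-455, 12) ≈ -37.917)
Add(K, Mul(Pow(Add(19, -50), -1), Function('Y')(-3))) = Add(Rational(-455, 12), Mul(Pow(Add(19, -50), -1), -7)) = Add(Rational(-455, 12), Mul(Pow(-31, -1), -7)) = Add(Rational(-455, 12), Mul(Rational(-1, 31), -7)) = Add(Rational(-455, 12), Rational(7, 31)) = Rational(-14021, 372)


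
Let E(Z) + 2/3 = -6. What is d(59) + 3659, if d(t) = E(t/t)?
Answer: 10957/3 ≈ 3652.3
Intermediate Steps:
E(Z) = -20/3 (E(Z) = -2/3 - 6 = -20/3)
d(t) = -20/3
d(59) + 3659 = -20/3 + 3659 = 10957/3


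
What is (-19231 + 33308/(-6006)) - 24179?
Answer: -11852444/273 ≈ -43416.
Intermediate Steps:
(-19231 + 33308/(-6006)) - 24179 = (-19231 + 33308*(-1/6006)) - 24179 = (-19231 - 1514/273) - 24179 = -5251577/273 - 24179 = -11852444/273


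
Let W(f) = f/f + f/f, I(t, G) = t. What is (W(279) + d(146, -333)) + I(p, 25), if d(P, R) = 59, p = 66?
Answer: 127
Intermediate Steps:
W(f) = 2 (W(f) = 1 + 1 = 2)
(W(279) + d(146, -333)) + I(p, 25) = (2 + 59) + 66 = 61 + 66 = 127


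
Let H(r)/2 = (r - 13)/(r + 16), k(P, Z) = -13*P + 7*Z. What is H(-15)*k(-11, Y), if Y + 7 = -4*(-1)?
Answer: -6832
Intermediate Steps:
Y = -3 (Y = -7 - 4*(-1) = -7 + 4 = -3)
H(r) = 2*(-13 + r)/(16 + r) (H(r) = 2*((r - 13)/(r + 16)) = 2*((-13 + r)/(16 + r)) = 2*(-13 + r)/(16 + r))
H(-15)*k(-11, Y) = (2*(-13 - 15)/(16 - 15))*(-13*(-11) + 7*(-3)) = (2*(-28)/1)*(143 - 21) = (2*1*(-28))*122 = -56*122 = -6832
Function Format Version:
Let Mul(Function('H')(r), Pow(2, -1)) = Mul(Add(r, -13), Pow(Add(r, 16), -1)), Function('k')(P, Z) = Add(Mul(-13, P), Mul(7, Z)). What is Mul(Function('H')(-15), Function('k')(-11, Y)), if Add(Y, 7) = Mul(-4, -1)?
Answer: -6832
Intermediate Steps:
Y = -3 (Y = Add(-7, Mul(-4, -1)) = Add(-7, 4) = -3)
Function('H')(r) = Mul(2, Pow(Add(16, r), -1), Add(-13, r)) (Function('H')(r) = Mul(2, Mul(Add(r, -13), Pow(Add(r, 16), -1))) = Mul(2, Mul(Add(-13, r), Pow(Add(16, r), -1))) = Mul(2, Mul(Pow(Add(16, r), -1), Add(-13, r))) = Mul(2, Pow(Add(16, r), -1), Add(-13, r)))
Mul(Function('H')(-15), Function('k')(-11, Y)) = Mul(Mul(2, Pow(Add(16, -15), -1), Add(-13, -15)), Add(Mul(-13, -11), Mul(7, -3))) = Mul(Mul(2, Pow(1, -1), -28), Add(143, -21)) = Mul(Mul(2, 1, -28), 122) = Mul(-56, 122) = -6832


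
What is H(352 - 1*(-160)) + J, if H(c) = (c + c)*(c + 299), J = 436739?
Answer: 1267203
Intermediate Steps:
H(c) = 2*c*(299 + c) (H(c) = (2*c)*(299 + c) = 2*c*(299 + c))
H(352 - 1*(-160)) + J = 2*(352 - 1*(-160))*(299 + (352 - 1*(-160))) + 436739 = 2*(352 + 160)*(299 + (352 + 160)) + 436739 = 2*512*(299 + 512) + 436739 = 2*512*811 + 436739 = 830464 + 436739 = 1267203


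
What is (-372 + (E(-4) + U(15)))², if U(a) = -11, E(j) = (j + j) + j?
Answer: 156025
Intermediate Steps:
E(j) = 3*j (E(j) = 2*j + j = 3*j)
(-372 + (E(-4) + U(15)))² = (-372 + (3*(-4) - 11))² = (-372 + (-12 - 11))² = (-372 - 23)² = (-395)² = 156025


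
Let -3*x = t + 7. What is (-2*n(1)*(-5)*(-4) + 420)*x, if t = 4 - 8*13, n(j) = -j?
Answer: 14260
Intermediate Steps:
t = -100 (t = 4 - 104 = -100)
x = 31 (x = -(-100 + 7)/3 = -⅓*(-93) = 31)
(-2*n(1)*(-5)*(-4) + 420)*x = (-2*(-1*1)*(-5)*(-4) + 420)*31 = (-(-2)*(-5)*(-4) + 420)*31 = (-2*5*(-4) + 420)*31 = (-10*(-4) + 420)*31 = (40 + 420)*31 = 460*31 = 14260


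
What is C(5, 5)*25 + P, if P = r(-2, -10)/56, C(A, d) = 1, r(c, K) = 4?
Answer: 351/14 ≈ 25.071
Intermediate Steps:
P = 1/14 (P = 4/56 = 4*(1/56) = 1/14 ≈ 0.071429)
C(5, 5)*25 + P = 1*25 + 1/14 = 25 + 1/14 = 351/14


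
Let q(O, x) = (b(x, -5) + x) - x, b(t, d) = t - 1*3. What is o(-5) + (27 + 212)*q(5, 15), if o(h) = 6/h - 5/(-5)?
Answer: 14339/5 ≈ 2867.8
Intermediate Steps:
b(t, d) = -3 + t (b(t, d) = t - 3 = -3 + t)
q(O, x) = -3 + x (q(O, x) = ((-3 + x) + x) - x = (-3 + 2*x) - x = -3 + x)
o(h) = 1 + 6/h (o(h) = 6/h - 5*(-1/5) = 6/h + 1 = 1 + 6/h)
o(-5) + (27 + 212)*q(5, 15) = (6 - 5)/(-5) + (27 + 212)*(-3 + 15) = -1/5*1 + 239*12 = -1/5 + 2868 = 14339/5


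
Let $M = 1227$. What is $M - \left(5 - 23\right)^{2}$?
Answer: $903$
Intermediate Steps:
$M - \left(5 - 23\right)^{2} = 1227 - \left(5 - 23\right)^{2} = 1227 - \left(-18\right)^{2} = 1227 - 324 = 903$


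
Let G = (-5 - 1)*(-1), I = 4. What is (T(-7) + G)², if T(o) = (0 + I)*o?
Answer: 484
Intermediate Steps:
T(o) = 4*o (T(o) = (0 + 4)*o = 4*o)
G = 6 (G = -6*(-1) = 6)
(T(-7) + G)² = (4*(-7) + 6)² = (-28 + 6)² = (-22)² = 484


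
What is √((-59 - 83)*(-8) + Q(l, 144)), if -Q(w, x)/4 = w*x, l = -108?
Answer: 4*√3959 ≈ 251.68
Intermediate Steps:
Q(w, x) = -4*w*x
√((-59 - 83)*(-8) + Q(l, 144)) = √((-59 - 83)*(-8) - 4*(-108)*144) = √(-142*(-8) + 62208) = √(1136 + 62208) = √63344 = 4*√3959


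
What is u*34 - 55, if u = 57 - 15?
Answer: 1373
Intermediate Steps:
u = 42
u*34 - 55 = 42*34 - 55 = 1428 - 55 = 1373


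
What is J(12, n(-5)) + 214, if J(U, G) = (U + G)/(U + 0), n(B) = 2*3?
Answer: 431/2 ≈ 215.50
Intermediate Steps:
n(B) = 6
J(U, G) = (G + U)/U
J(12, n(-5)) + 214 = (6 + 12)/12 + 214 = (1/12)*18 + 214 = 3/2 + 214 = 431/2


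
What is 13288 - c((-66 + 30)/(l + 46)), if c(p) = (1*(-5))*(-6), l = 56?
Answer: 13258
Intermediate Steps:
c(p) = 30 (c(p) = -5*(-6) = 30)
13288 - c((-66 + 30)/(l + 46)) = 13288 - 1*30 = 13288 - 30 = 13258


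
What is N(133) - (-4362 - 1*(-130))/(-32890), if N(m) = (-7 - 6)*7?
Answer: -65157/715 ≈ -91.129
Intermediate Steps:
N(m) = -91 (N(m) = -13*7 = -91)
N(133) - (-4362 - 1*(-130))/(-32890) = -91 - (-4362 - 1*(-130))/(-32890) = -91 - (-4362 + 130)*(-1)/32890 = -91 - (-4232)*(-1)/32890 = -91 - 1*92/715 = -91 - 92/715 = -65157/715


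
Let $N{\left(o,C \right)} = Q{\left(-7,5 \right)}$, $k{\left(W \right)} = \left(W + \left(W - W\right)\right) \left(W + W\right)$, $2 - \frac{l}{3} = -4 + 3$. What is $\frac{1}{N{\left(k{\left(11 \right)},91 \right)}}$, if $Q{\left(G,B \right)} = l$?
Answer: $\frac{1}{9} \approx 0.11111$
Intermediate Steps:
$l = 9$ ($l = 6 - 3 \left(-4 + 3\right) = 6 - -3 = 6 + 3 = 9$)
$Q{\left(G,B \right)} = 9$
$k{\left(W \right)} = 2 W^{2}$ ($k{\left(W \right)} = \left(W + 0\right) 2 W = W 2 W = 2 W^{2}$)
$N{\left(o,C \right)} = 9$
$\frac{1}{N{\left(k{\left(11 \right)},91 \right)}} = \frac{1}{9}$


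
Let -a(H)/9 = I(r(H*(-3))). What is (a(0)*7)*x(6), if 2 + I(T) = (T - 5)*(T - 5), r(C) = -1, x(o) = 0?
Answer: 0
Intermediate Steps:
I(T) = -2 + (-5 + T)² (I(T) = -2 + (T - 5)*(T - 5) = -2 + (-5 + T)*(-5 + T) = -2 + (-5 + T)²)
a(H) = -306 (a(H) = -9*(-2 + (-5 - 1)²) = -9*(-2 + (-6)²) = -9*(-2 + 36) = -9*34 = -306)
(a(0)*7)*x(6) = -306*7*0 = -2142*0 = 0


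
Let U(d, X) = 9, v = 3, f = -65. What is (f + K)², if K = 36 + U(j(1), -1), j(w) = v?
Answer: 400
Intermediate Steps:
j(w) = 3
K = 45 (K = 36 + 9 = 45)
(f + K)² = (-65 + 45)² = (-20)² = 400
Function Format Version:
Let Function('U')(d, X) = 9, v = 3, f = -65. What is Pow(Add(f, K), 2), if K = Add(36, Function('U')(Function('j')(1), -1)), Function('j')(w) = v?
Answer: 400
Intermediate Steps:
Function('j')(w) = 3
K = 45 (K = Add(36, 9) = 45)
Pow(Add(f, K), 2) = Pow(Add(-65, 45), 2) = Pow(-20, 2) = 400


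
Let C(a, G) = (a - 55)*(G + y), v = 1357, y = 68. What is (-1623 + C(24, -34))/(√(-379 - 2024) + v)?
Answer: -3632689/1843852 + 8031*I*√267/1843852 ≈ -1.9702 + 0.07117*I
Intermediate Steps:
C(a, G) = (-55 + a)*(68 + G) (C(a, G) = (a - 55)*(G + 68) = (-55 + a)*(68 + G))
(-1623 + C(24, -34))/(√(-379 - 2024) + v) = (-1623 + (-3740 - 55*(-34) + 68*24 - 34*24))/(√(-379 - 2024) + 1357) = (-1623 + (-3740 + 1870 + 1632 - 816))/(√(-2403) + 1357) = (-1623 - 1054)/(3*I*√267 + 1357) = -2677/(1357 + 3*I*√267)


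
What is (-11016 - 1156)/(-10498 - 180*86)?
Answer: 6086/12989 ≈ 0.46855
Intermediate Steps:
(-11016 - 1156)/(-10498 - 180*86) = -12172/(-10498 - 15480) = -12172/(-25978) = -12172*(-1/25978) = 6086/12989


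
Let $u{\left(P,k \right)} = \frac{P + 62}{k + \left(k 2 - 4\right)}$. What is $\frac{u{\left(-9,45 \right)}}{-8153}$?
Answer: $- \frac{53}{1068043} \approx -4.9623 \cdot 10^{-5}$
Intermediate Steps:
$u{\left(P,k \right)} = \frac{62 + P}{-4 + 3 k}$ ($u{\left(P,k \right)} = \frac{62 + P}{k + \left(2 k - 4\right)} = \frac{62 + P}{k + \left(-4 + 2 k\right)} = \frac{62 + P}{-4 + 3 k}$)
$\frac{u{\left(-9,45 \right)}}{-8153} = \frac{\frac{1}{-4 + 3 \cdot 45} \left(62 - 9\right)}{-8153} = \frac{1}{-4 + 135} \cdot 53 \left(- \frac{1}{8153}\right) = \frac{1}{131} \cdot 53 \left(- \frac{1}{8153}\right) = \frac{53}{131} \left(- \frac{1}{8153}\right) = - \frac{53}{1068043}$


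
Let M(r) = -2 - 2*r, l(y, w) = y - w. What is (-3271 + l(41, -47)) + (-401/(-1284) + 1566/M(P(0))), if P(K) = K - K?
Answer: -5091943/1284 ≈ -3965.7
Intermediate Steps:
P(K) = 0
(-3271 + l(41, -47)) + (-401/(-1284) + 1566/M(P(0))) = (-3271 + (41 - 1*(-47))) + (-401/(-1284) + 1566/(-2 - 2*0)) = (-3271 + (41 + 47)) + (-401*(-1/1284) + 1566/(-2 + 0)) = (-3271 + 88) + (401/1284 + 1566/(-2)) = -3183 + (401/1284 + 1566*(-½)) = -3183 + (401/1284 - 783) = -3183 - 1004971/1284 = -5091943/1284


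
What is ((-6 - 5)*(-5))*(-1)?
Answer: -55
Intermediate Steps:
((-6 - 5)*(-5))*(-1) = -11*(-5)*(-1) = 55*(-1) = -55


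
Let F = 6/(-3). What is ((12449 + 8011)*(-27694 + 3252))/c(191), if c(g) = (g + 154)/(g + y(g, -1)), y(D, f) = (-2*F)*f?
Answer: -6234372056/23 ≈ -2.7106e+8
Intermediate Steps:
F = -2 (F = 6*(-1/3) = -2)
y(D, f) = 4*f (y(D, f) = (-2*(-2))*f = 4*f)
c(g) = (154 + g)/(-4 + g) (c(g) = (g + 154)/(g + 4*(-1)) = (154 + g)/(g - 4) = (154 + g)/(-4 + g))
((12449 + 8011)*(-27694 + 3252))/c(191) = ((12449 + 8011)*(-27694 + 3252))/(((154 + 191)/(-4 + 191))) = (20460*(-24442))/((345/187)) = -500083320/((1/187)*345) = -500083320/345/187 = -500083320*187/345 = -6234372056/23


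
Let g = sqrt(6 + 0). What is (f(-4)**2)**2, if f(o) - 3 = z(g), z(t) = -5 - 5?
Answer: 2401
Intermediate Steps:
g = sqrt(6) ≈ 2.4495
z(t) = -10
f(o) = -7 (f(o) = 3 - 10 = -7)
(f(-4)**2)**2 = ((-7)**2)**2 = 49**2 = 2401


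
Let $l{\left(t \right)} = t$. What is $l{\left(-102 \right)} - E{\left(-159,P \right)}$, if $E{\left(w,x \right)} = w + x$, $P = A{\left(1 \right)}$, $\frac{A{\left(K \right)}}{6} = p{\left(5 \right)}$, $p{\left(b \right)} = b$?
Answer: $27$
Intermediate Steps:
$A{\left(K \right)} = 30$ ($A{\left(K \right)} = 6 \cdot 5 = 30$)
$P = 30$
$l{\left(-102 \right)} - E{\left(-159,P \right)} = -102 - \left(-159 + 30\right) = -102 - -129 = -102 + 129 = 27$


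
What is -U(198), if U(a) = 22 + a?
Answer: -220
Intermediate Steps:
-U(198) = -(22 + 198) = -1*220 = -220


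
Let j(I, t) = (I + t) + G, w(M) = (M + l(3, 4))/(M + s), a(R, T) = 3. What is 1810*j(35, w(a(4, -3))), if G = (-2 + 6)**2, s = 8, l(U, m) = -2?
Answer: 1017220/11 ≈ 92475.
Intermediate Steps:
G = 16 (G = 4**2 = 16)
w(M) = (-2 + M)/(8 + M) (w(M) = (M - 2)/(M + 8) = (-2 + M)/(8 + M))
j(I, t) = 16 + I + t (j(I, t) = (I + t) + 16 = 16 + I + t)
1810*j(35, w(a(4, -3))) = 1810*(16 + 35 + (-2 + 3)/(8 + 3)) = 1810*(16 + 35 + 1/11) = 1810*(562/11) = 1017220/11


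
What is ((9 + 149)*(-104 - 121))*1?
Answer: -35550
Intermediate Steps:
((9 + 149)*(-104 - 121))*1 = (158*(-225))*1 = -35550*1 = -35550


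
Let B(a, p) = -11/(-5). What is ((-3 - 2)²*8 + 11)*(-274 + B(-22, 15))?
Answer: -286749/5 ≈ -57350.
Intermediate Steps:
B(a, p) = 11/5 (B(a, p) = -11*(-⅕) = 11/5)
((-3 - 2)²*8 + 11)*(-274 + B(-22, 15)) = ((-3 - 2)²*8 + 11)*(-274 + 11/5) = ((-5)²*8 + 11)*(-1359/5) = (25*8 + 11)*(-1359/5) = (200 + 11)*(-1359/5) = 211*(-1359/5) = -286749/5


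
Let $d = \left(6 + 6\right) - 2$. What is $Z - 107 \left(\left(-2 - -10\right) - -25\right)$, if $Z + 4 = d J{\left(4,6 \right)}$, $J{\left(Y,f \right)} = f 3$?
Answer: $-3355$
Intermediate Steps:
$d = 10$ ($d = 12 - 2 = 10$)
$J{\left(Y,f \right)} = 3 f$
$Z = 176$ ($Z = -4 + 10 \cdot 3 \cdot 6 = -4 + 10 \cdot 18 = -4 + 180 = 176$)
$Z - 107 \left(\left(-2 - -10\right) - -25\right) = 176 - 107 \left(\left(-2 - -10\right) - -25\right) = 176 - 107 \left(\left(-2 + 10\right) + 25\right) = 176 - 107 \left(8 + 25\right) = 176 - 3531 = -3355$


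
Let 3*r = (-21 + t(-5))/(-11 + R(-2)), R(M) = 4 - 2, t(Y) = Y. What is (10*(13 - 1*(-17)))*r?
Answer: 2600/9 ≈ 288.89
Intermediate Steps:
R(M) = 2
r = 26/27 (r = ((-21 - 5)/(-11 + 2))/3 = (-26/(-9))/3 = (-26*(-⅑))/3 = (⅓)*(26/9) = 26/27 ≈ 0.96296)
(10*(13 - 1*(-17)))*r = (10*(13 - 1*(-17)))*(26/27) = (10*(13 + 17))*(26/27) = (10*30)*(26/27) = 300*(26/27) = 2600/9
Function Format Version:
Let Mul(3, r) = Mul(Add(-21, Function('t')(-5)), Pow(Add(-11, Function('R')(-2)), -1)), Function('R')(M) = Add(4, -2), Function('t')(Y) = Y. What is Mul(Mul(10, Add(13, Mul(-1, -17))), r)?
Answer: Rational(2600, 9) ≈ 288.89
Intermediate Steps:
Function('R')(M) = 2
r = Rational(26, 27) (r = Mul(Rational(1, 3), Mul(Add(-21, -5), Pow(Add(-11, 2), -1))) = Mul(Rational(1, 3), Mul(-26, Pow(-9, -1))) = Mul(Rational(1, 3), Mul(-26, Rational(-1, 9))) = Mul(Rational(1, 3), Rational(26, 9)) = Rational(26, 27) ≈ 0.96296)
Mul(Mul(10, Add(13, Mul(-1, -17))), r) = Mul(Mul(10, Add(13, Mul(-1, -17))), Rational(26, 27)) = Mul(Mul(10, Add(13, 17)), Rational(26, 27)) = Mul(Mul(10, 30), Rational(26, 27)) = Mul(300, Rational(26, 27)) = Rational(2600, 9)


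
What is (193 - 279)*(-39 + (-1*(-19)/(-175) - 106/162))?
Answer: 48472954/14175 ≈ 3419.6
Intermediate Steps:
(193 - 279)*(-39 + (-1*(-19)/(-175) - 106/162)) = -86*(-39 + (19*(-1/175) - 106*1/162)) = -86*(-39 + (-19/175 - 53/81)) = -86*(-39 - 10814/14175) = -86*(-563639/14175) = 48472954/14175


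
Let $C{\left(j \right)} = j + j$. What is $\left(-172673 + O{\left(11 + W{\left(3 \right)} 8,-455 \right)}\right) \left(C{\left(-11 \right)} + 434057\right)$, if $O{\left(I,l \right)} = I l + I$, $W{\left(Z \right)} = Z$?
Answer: $-81842941705$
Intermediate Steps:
$O{\left(I,l \right)} = I + I l$
$C{\left(j \right)} = 2 j$
$\left(-172673 + O{\left(11 + W{\left(3 \right)} 8,-455 \right)}\right) \left(C{\left(-11 \right)} + 434057\right) = \left(-172673 + \left(11 + 3 \cdot 8\right) \left(1 - 455\right)\right) \left(2 \left(-11\right) + 434057\right) = \left(-172673 + \left(11 + 24\right) \left(-454\right)\right) \left(-22 + 434057\right) = \left(-172673 + 35 \left(-454\right)\right) 434035 = \left(-172673 - 15890\right) 434035 = \left(-188563\right) 434035 = -81842941705$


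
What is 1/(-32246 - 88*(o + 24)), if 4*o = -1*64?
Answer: -1/32950 ≈ -3.0349e-5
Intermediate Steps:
o = -16 (o = (-1*64)/4 = (1/4)*(-64) = -16)
1/(-32246 - 88*(o + 24)) = 1/(-32246 - 88*(-16 + 24)) = 1/(-32246 - 88*8) = 1/(-32246 - 704) = 1/(-32950) = -1/32950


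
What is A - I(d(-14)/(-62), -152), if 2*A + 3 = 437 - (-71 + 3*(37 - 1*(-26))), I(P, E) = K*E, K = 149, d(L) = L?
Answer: 22806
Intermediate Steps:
I(P, E) = 149*E
A = 158 (A = -3/2 + (437 - (-71 + 3*(37 - 1*(-26))))/2 = -3/2 + (437 - (-71 + 3*(37 + 26)))/2 = -3/2 + (437 - (-71 + 3*63))/2 = -3/2 + (437 - (-71 + 189))/2 = -3/2 + (437 - 1*118)/2 = -3/2 + (437 - 118)/2 = -3/2 + (1/2)*319 = -3/2 + 319/2 = 158)
A - I(d(-14)/(-62), -152) = 158 - 149*(-152) = 158 - 1*(-22648) = 158 + 22648 = 22806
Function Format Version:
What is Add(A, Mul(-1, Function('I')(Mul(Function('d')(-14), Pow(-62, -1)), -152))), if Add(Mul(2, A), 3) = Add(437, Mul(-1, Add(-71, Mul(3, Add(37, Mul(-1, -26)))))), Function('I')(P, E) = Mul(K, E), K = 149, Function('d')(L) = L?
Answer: 22806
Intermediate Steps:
Function('I')(P, E) = Mul(149, E)
A = 158 (A = Add(Rational(-3, 2), Mul(Rational(1, 2), Add(437, Mul(-1, Add(-71, Mul(3, Add(37, Mul(-1, -26)))))))) = Add(Rational(-3, 2), Mul(Rational(1, 2), Add(437, Mul(-1, Add(-71, Mul(3, Add(37, 26))))))) = Add(Rational(-3, 2), Mul(Rational(1, 2), Add(437, Mul(-1, Add(-71, Mul(3, 63)))))) = Add(Rational(-3, 2), Mul(Rational(1, 2), Add(437, Mul(-1, Add(-71, 189))))) = Add(Rational(-3, 2), Mul(Rational(1, 2), Add(437, Mul(-1, 118)))) = Add(Rational(-3, 2), Mul(Rational(1, 2), Add(437, -118))) = Add(Rational(-3, 2), Mul(Rational(1, 2), 319)) = Add(Rational(-3, 2), Rational(319, 2)) = 158)
Add(A, Mul(-1, Function('I')(Mul(Function('d')(-14), Pow(-62, -1)), -152))) = Add(158, Mul(-1, Mul(149, -152))) = Add(158, Mul(-1, -22648)) = Add(158, 22648) = 22806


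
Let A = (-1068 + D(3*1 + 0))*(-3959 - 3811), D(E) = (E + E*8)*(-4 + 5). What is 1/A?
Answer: 1/8088570 ≈ 1.2363e-7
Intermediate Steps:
D(E) = 9*E (D(E) = (E + 8*E)*1 = (9*E)*1 = 9*E)
A = 8088570 (A = (-1068 + 9*(3*1 + 0))*(-3959 - 3811) = (-1068 + 9*(3 + 0))*(-7770) = (-1068 + 9*3)*(-7770) = (-1068 + 27)*(-7770) = -1041*(-7770) = 8088570)
1/A = 1/8088570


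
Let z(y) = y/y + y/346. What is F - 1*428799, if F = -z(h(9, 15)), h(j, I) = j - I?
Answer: -74182397/173 ≈ -4.2880e+5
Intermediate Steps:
z(y) = 1 + y/346 (z(y) = 1 + y*(1/346) = 1 + y/346)
F = -170/173 (F = -(1 + (9 - 1*15)/346) = -(1 + (9 - 15)/346) = -(1 + (1/346)*(-6)) = -(1 - 3/173) = -1*170/173 = -170/173 ≈ -0.98266)
F - 1*428799 = -170/173 - 1*428799 = -170/173 - 428799 = -74182397/173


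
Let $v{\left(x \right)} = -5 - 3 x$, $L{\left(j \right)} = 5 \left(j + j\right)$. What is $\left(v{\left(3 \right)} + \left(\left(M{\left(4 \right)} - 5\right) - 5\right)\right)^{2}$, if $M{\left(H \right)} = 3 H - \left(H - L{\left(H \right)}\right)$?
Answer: $576$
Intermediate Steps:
$L{\left(j \right)} = 10 j$ ($L{\left(j \right)} = 5 \cdot 2 j = 10 j$)
$M{\left(H \right)} = 12 H$ ($M{\left(H \right)} = 3 H + \left(10 H - H\right) = 3 H + 9 H = 12 H$)
$\left(v{\left(3 \right)} + \left(\left(M{\left(4 \right)} - 5\right) - 5\right)\right)^{2} = \left(\left(-5 - 9\right) + \left(\left(12 \cdot 4 - 5\right) - 5\right)\right)^{2} = \left(\left(-5 - 9\right) + \left(\left(48 - 5\right) - 5\right)\right)^{2} = \left(-14 + \left(43 - 5\right)\right)^{2} = \left(-14 + 38\right)^{2} = 24^{2} = 576$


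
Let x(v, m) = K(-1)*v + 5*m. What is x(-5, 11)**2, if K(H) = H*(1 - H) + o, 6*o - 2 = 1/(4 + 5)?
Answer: 11662225/2916 ≈ 3999.4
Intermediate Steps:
o = 19/54 (o = 1/3 + 1/(6*(4 + 5)) = 1/3 + (1/6)/9 = 1/3 + (1/6)*(1/9) = 1/3 + 1/54 = 19/54 ≈ 0.35185)
K(H) = 19/54 + H*(1 - H) (K(H) = H*(1 - H) + 19/54 = 19/54 + H*(1 - H))
x(v, m) = 5*m - 89*v/54 (x(v, m) = (19/54 - 1 - 1*(-1)**2)*v + 5*m = (19/54 - 1 - 1*1)*v + 5*m = (19/54 - 1 - 1)*v + 5*m = -89*v/54 + 5*m = 5*m - 89*v/54)
x(-5, 11)**2 = (5*11 - 89/54*(-5))**2 = (55 + 445/54)**2 = (3415/54)**2 = 11662225/2916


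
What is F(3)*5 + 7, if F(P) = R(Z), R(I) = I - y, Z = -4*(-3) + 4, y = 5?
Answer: 62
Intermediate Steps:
Z = 16 (Z = 12 + 4 = 16)
R(I) = -5 + I (R(I) = I - 1*5 = I - 5 = -5 + I)
F(P) = 11 (F(P) = -5 + 16 = 11)
F(3)*5 + 7 = 11*5 + 7 = 55 + 7 = 62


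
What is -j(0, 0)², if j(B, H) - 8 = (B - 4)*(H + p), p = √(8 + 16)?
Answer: -448 + 128*√6 ≈ -134.47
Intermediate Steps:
p = 2*√6 (p = √24 = 2*√6 ≈ 4.8990)
j(B, H) = 8 + (-4 + B)*(H + 2*√6) (j(B, H) = 8 + (B - 4)*(H + 2*√6) = 8 + (-4 + B)*(H + 2*√6))
-j(0, 0)² = -(8 - 8*√6 - 4*0 + 0*0 + 2*0*√6)² = -(8 - 8*√6 + 0 + 0 + 0)² = -(8 - 8*√6)²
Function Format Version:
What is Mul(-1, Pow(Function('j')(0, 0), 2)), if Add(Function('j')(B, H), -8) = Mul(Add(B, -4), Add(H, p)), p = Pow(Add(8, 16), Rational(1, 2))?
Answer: Add(-448, Mul(128, Pow(6, Rational(1, 2)))) ≈ -134.47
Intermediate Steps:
p = Mul(2, Pow(6, Rational(1, 2))) (p = Pow(24, Rational(1, 2)) = Mul(2, Pow(6, Rational(1, 2))) ≈ 4.8990)
Function('j')(B, H) = Add(8, Mul(Add(-4, B), Add(H, Mul(2, Pow(6, Rational(1, 2)))))) (Function('j')(B, H) = Add(8, Mul(Add(B, -4), Add(H, Mul(2, Pow(6, Rational(1, 2)))))) = Add(8, Mul(Add(-4, B), Add(H, Mul(2, Pow(6, Rational(1, 2)))))))
Mul(-1, Pow(Function('j')(0, 0), 2)) = Mul(-1, Pow(Add(8, Mul(-8, Pow(6, Rational(1, 2))), Mul(-4, 0), Mul(0, 0), Mul(2, 0, Pow(6, Rational(1, 2)))), 2)) = Mul(-1, Pow(Add(8, Mul(-8, Pow(6, Rational(1, 2))), 0, 0, 0), 2)) = Mul(-1, Pow(Add(8, Mul(-8, Pow(6, Rational(1, 2)))), 2))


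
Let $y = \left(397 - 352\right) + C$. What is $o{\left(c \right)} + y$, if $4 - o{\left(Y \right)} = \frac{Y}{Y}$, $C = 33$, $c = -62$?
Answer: $81$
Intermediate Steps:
$y = 78$ ($y = \left(397 - 352\right) + 33 = 45 + 33 = 78$)
$o{\left(Y \right)} = 3$ ($o{\left(Y \right)} = 4 - \frac{Y}{Y} = 4 - 1 = 3$)
$o{\left(c \right)} + y = 3 + 78 = 81$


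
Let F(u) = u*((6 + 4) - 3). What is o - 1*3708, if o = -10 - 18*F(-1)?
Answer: -3592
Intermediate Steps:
F(u) = 7*u (F(u) = u*(10 - 3) = u*7 = 7*u)
o = 116 (o = -10 - 126*(-1) = -10 - 18*(-7) = -10 + 126 = 116)
o - 1*3708 = 116 - 1*3708 = 116 - 3708 = -3592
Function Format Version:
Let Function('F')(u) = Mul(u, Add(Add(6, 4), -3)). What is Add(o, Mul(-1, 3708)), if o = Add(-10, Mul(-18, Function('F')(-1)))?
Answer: -3592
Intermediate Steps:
Function('F')(u) = Mul(7, u) (Function('F')(u) = Mul(u, Add(10, -3)) = Mul(u, 7) = Mul(7, u))
o = 116 (o = Add(-10, Mul(-18, Mul(7, -1))) = Add(-10, Mul(-18, -7)) = Add(-10, 126) = 116)
Add(o, Mul(-1, 3708)) = Add(116, Mul(-1, 3708)) = Add(116, -3708) = -3592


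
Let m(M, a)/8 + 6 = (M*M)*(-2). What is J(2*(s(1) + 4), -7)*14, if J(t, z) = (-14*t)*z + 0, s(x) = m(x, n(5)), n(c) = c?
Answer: -164640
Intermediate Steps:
m(M, a) = -48 - 16*M² (m(M, a) = -48 + 8*((M*M)*(-2)) = -48 + 8*(M²*(-2)) = -48 + 8*(-2*M²) = -48 - 16*M²)
s(x) = -48 - 16*x²
J(t, z) = -14*t*z (J(t, z) = -14*t*z + 0 = -14*t*z)
J(2*(s(1) + 4), -7)*14 = -14*2*((-48 - 16*1²) + 4)*(-7)*14 = -14*2*((-48 - 16*1) + 4)*(-7)*14 = -14*2*((-48 - 16) + 4)*(-7)*14 = -14*2*(-64 + 4)*(-7)*14 = -14*2*(-60)*(-7)*14 = -14*(-120)*(-7)*14 = -11760*14 = -164640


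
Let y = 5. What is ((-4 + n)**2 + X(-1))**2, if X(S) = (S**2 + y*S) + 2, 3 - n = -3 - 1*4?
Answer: 1156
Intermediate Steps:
n = 10 (n = 3 - (-3 - 1*4) = 3 - (-3 - 4) = 3 - 1*(-7) = 3 + 7 = 10)
X(S) = 2 + S**2 + 5*S (X(S) = (S**2 + 5*S) + 2 = 2 + S**2 + 5*S)
((-4 + n)**2 + X(-1))**2 = ((-4 + 10)**2 + (2 + (-1)**2 + 5*(-1)))**2 = (6**2 + (2 + 1 - 5))**2 = (36 - 2)**2 = 34**2 = 1156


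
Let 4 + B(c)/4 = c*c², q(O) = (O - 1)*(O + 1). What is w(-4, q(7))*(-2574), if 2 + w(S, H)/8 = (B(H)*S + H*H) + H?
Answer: 36387258336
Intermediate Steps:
q(O) = (1 + O)*(-1 + O) (q(O) = (-1 + O)*(1 + O) = (1 + O)*(-1 + O))
B(c) = -16 + 4*c³ (B(c) = -16 + 4*(c*c²) = -16 + 4*c³)
w(S, H) = -16 + 8*H + 8*H² + 8*S*(-16 + 4*H³) (w(S, H) = -16 + 8*(((-16 + 4*H³)*S + H*H) + H) = -16 + 8*((S*(-16 + 4*H³) + H²) + H) = -16 + 8*((H² + S*(-16 + 4*H³)) + H) = -16 + 8*(H + H² + S*(-16 + 4*H³)) = -16 + (8*H + 8*H² + 8*S*(-16 + 4*H³)) = -16 + 8*H + 8*H² + 8*S*(-16 + 4*H³))
w(-4, q(7))*(-2574) = (-16 + 8*(-1 + 7²) + 8*(-1 + 7²)² + 32*(-4)*(-4 + (-1 + 7²)³))*(-2574) = (-16 + 8*(-1 + 49) + 8*(-1 + 49)² + 32*(-4)*(-4 + (-1 + 49)³))*(-2574) = (-16 + 8*48 + 8*48² + 32*(-4)*(-4 + 48³))*(-2574) = (-16 + 384 + 8*2304 + 32*(-4)*(-4 + 110592))*(-2574) = (-16 + 384 + 18432 + 32*(-4)*110588)*(-2574) = (-16 + 384 + 18432 - 14155264)*(-2574) = -14136464*(-2574) = 36387258336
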